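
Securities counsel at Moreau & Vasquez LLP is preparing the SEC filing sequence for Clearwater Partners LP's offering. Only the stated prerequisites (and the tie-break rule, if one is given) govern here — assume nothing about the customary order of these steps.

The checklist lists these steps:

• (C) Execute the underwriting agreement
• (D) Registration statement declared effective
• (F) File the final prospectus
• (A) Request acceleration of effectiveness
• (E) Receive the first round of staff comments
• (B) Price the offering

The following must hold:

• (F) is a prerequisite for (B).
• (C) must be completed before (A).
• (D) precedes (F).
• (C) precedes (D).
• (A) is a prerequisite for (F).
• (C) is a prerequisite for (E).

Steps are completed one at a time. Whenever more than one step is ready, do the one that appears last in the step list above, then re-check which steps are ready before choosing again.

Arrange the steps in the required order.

Only (C) has no prerequisites, so it is first.
Now (E), (A) and (D) have their prerequisites met. (E) is listed later, so (E) next.
Now (A) and (D) have their prerequisites met. (A) is listed later, so (A) next.
Next only (D) has its prerequisites met → (D).
Next only (F) has its prerequisites met → (F).
(B) needed (F), now all done → (B).

(C) (E) (A) (D) (F) (B)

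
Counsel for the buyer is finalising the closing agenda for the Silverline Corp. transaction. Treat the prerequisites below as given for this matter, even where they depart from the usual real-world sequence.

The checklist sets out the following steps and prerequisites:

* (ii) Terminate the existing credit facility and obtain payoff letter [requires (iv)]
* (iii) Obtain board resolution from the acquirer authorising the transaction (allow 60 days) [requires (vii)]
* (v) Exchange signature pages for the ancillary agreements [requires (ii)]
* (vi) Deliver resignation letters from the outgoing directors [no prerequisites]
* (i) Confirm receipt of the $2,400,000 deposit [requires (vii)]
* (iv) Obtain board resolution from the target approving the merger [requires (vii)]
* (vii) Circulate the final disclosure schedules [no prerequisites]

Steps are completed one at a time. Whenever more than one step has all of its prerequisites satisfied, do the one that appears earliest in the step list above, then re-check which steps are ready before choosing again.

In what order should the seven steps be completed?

(vi), (vii), (iii), (i), (iv), (ii), (v)

(vi) and (vii) have no prerequisites; (vi) is listed earlier, so (vi) is first.
That leaves (vii) as the only ready step → (vii).
Ready: (iii), (i) and (iv). (iii) is listed earlier → (iii).
(i) and (iv) are both available; (i) is listed earlier → (i).
(iv) is the only step now ready → (iv).
That leaves (ii) as the only ready step → (ii).
(v) is the only step now ready → (v).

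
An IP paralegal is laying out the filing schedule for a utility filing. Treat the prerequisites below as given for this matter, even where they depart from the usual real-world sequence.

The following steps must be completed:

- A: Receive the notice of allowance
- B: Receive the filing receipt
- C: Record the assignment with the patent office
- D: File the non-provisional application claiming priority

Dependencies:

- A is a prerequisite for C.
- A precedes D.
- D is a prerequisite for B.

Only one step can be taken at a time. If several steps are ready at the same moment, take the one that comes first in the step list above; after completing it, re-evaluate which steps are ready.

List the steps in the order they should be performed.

A, C, D, B

Only A has no prerequisites, so it is first.
Now C and D have their prerequisites met. C is listed earlier, so C next.
Next only D has its prerequisites met → D.
That leaves B as the only ready step → B.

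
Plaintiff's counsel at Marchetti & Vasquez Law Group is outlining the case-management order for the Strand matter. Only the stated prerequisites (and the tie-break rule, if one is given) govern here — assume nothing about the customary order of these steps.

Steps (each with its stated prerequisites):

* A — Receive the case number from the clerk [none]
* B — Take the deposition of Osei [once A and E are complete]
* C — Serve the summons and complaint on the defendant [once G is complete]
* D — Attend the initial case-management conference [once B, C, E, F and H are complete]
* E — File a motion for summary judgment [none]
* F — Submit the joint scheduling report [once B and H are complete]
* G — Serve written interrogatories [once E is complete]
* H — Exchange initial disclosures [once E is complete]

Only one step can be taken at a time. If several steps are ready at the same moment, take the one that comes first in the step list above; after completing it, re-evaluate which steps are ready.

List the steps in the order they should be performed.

A, E, B, G, C, H, F, D

Nothing is required for A and E. A is listed earlier → A first.
That leaves E as the only ready step → E.
Ready: B, G and H. B is listed earlier → B.
G and H are both available; G is listed earlier → G.
C and H are both available; C is listed earlier → C.
That leaves H as the only ready step → H.
F needed B and H, now all done → F.
Next only D has its prerequisites met → D.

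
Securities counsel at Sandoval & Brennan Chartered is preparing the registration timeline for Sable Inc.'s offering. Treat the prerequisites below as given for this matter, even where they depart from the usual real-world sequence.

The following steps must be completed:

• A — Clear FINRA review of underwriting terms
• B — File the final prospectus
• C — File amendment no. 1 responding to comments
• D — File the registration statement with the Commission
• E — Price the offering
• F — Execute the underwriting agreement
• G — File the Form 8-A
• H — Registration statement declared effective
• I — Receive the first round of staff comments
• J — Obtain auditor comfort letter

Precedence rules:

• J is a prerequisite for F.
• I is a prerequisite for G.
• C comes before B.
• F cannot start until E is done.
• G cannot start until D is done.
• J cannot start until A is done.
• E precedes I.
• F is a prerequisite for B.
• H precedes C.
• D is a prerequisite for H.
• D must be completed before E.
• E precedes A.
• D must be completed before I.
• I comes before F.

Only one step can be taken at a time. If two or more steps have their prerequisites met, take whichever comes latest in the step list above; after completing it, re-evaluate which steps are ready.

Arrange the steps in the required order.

Only D has no prerequisites, so it is first.
Now H and E have their prerequisites met. H is listed later, so H next.
E and C are both available; E is listed later → E.
Ready: I, C and A. I is listed later → I.
Ready: G, C and A. G is listed later → G.
Now C and A have their prerequisites met. C is listed later, so C next.
Next only A has its prerequisites met → A.
J is the only step now ready → J.
Next only F has its prerequisites met → F.
That leaves B as the only ready step → B.

D, H, E, I, G, C, A, J, F, B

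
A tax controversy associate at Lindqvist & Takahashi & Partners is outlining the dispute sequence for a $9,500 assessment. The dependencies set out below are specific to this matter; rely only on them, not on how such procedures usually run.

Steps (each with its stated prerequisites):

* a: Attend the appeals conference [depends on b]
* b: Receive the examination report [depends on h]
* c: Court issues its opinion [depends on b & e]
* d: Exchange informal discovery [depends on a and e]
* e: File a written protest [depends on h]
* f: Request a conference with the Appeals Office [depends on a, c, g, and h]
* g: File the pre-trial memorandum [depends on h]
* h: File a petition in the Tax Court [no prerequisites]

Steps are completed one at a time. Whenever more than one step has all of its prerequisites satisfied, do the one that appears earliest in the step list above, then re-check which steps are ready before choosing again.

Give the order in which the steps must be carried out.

h has no prerequisites → h first.
Now b, e and g have their prerequisites met. b is listed earlier, so b next.
Ready: a, e and g. a is listed earlier → a.
Now e and g have their prerequisites met. e is listed earlier, so e next.
Now c, d and g have their prerequisites met. c is listed earlier, so c next.
Ready: d and g. d is listed earlier → d.
Next only g has its prerequisites met → g.
f is the only step now ready → f.

h, b, a, e, c, d, g, f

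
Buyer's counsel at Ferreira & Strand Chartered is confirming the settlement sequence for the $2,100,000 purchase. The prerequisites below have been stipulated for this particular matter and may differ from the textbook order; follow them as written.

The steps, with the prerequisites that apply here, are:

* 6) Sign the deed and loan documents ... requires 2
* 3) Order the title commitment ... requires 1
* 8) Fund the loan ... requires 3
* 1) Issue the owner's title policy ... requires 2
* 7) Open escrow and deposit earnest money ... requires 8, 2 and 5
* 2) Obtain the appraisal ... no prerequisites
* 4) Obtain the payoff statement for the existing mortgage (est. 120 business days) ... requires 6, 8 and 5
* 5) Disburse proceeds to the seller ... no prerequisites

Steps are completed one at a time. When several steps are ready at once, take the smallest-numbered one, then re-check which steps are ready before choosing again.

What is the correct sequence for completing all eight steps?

2 and 5 have no prerequisites; 2 has the earlier label, so 2 is first.
1, 5 and 6 are all available; 1 has the earlier label → 1.
Now 3, 5 and 6 have their prerequisites met. 3 has the earlier label, so 3 next.
5, 6 and 8 are all available; 5 has the earlier label → 5.
Ready: 6 and 8. 6 has the earlier label → 6.
8 needed 3, now all done → 8.
Ready: 4 and 7. 4 has the earlier label → 4.
7 needed 2, 5 and 8, now all done → 7.

2 1 3 5 6 8 4 7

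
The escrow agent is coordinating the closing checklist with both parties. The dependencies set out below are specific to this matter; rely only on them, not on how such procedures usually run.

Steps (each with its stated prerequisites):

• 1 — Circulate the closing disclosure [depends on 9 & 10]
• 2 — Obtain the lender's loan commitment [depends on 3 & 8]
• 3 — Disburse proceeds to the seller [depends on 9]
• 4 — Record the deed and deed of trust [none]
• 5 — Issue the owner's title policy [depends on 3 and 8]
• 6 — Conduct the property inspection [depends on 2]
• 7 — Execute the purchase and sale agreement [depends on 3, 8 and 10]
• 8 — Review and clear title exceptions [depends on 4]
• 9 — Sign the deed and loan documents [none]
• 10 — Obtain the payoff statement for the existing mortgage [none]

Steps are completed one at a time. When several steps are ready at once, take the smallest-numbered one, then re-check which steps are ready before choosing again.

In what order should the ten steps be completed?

Nothing is required for 4, 9 and 10. 4 has the earlier label → 4 first.
8 now also ready, so the ready set is {8, 9, 10}; 8 has the earlier label → 8.
Now 9 and 10 have their prerequisites met. 9 has the earlier label, so 9 next.
3 now also ready, so the ready set is {3, 10}; 3 has the earlier label → 3.
2 and 5 now also ready, so the ready set is {2, 5, 10}; 2 has the earlier label → 2.
Ready: 5, 6 and 10. 5 has the earlier label → 5.
Ready: 6 and 10. 6 has the earlier label → 6.
Next only 10 has its prerequisites met → 10.
Ready: 1 and 7. 1 has the earlier label → 1.
7 is the only step now ready → 7.

4 8 9 3 2 5 6 10 1 7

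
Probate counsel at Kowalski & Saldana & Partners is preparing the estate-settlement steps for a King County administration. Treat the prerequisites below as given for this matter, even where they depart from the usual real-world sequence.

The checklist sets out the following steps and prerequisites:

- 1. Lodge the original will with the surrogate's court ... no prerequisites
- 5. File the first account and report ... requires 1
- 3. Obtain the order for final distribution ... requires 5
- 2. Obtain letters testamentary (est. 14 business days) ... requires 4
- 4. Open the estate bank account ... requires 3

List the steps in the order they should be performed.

1 5 3 4 2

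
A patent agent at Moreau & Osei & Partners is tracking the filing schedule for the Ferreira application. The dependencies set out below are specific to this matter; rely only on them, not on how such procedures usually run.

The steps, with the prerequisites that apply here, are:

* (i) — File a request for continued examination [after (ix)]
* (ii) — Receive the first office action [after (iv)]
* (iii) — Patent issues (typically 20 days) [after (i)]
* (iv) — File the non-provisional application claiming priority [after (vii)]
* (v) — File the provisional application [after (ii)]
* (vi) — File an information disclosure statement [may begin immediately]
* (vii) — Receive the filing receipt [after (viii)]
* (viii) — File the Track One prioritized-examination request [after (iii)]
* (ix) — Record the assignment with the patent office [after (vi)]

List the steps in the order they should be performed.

(vi) → (ix) → (i) → (iii) → (viii) → (vii) → (iv) → (ii) → (v)

(vi) is the only step with nothing outstanding, so it goes first.
(ix) needed (vi), now all done → (ix).
(i) is the only step now ready → (i).
(iii) needed (i), now all done → (iii).
(viii) needed (iii), now all done → (viii).
That leaves (vii) as the only ready step → (vii).
Next only (iv) has its prerequisites met → (iv).
Next only (ii) has its prerequisites met → (ii).
(v) needed (ii), now all done → (v).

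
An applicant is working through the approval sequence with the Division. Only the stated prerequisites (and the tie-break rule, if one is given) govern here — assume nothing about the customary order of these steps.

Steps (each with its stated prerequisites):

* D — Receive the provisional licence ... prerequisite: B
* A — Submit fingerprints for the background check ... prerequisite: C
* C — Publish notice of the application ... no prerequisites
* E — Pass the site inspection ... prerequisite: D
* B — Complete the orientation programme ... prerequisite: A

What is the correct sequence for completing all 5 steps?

C, A, B, D, E

C has no prerequisites → C first.
A needed C, now all done → A.
B needed A, now all done → B.
D is the only step now ready → D.
E is the only step now ready → E.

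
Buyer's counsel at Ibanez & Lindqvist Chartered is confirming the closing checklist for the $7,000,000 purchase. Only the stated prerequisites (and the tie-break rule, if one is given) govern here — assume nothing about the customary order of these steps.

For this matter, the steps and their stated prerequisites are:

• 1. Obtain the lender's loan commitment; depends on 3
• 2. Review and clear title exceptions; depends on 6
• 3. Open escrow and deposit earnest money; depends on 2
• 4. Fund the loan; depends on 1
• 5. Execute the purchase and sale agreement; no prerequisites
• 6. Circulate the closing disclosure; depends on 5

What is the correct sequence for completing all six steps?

5, 6, 2, 3, 1, 4

Only 5 has no prerequisites, so it is first.
6 is the only step now ready → 6.
2 is the only step now ready → 2.
Next only 3 has its prerequisites met → 3.
1 needed 3, now all done → 1.
4 needed 1, now all done → 4.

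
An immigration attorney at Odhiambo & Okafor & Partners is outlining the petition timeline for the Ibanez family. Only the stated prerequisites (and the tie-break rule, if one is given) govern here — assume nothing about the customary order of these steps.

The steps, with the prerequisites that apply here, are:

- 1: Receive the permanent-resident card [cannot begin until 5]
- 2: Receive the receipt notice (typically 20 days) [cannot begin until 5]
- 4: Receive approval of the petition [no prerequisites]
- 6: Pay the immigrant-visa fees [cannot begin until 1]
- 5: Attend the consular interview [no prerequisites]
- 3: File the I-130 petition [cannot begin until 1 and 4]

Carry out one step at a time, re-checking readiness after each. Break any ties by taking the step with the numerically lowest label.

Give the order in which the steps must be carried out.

4 5 1 2 3 6

4 and 5 have no prerequisites; 4 has the earlier label, so 4 is first.
That leaves 5 as the only ready step → 5.
Ready: 1 and 2. 1 has the earlier label → 1.
2, 3 and 6 are all available; 2 has the earlier label → 2.
Ready: 3 and 6. 3 has the earlier label → 3.
6 is the only step now ready → 6.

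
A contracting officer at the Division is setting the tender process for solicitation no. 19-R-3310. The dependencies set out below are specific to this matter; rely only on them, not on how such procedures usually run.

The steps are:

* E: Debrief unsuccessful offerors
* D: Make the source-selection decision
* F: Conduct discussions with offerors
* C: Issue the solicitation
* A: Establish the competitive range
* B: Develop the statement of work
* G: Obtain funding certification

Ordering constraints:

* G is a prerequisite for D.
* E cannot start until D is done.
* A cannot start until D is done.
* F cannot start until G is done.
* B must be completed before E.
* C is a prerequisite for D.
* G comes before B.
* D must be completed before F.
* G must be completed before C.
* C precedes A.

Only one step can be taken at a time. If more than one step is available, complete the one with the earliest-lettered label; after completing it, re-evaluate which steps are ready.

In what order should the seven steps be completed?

G is the only step with nothing outstanding, so it goes first.
Now B and C have their prerequisites met. B has the earlier label, so B next.
C needed G, now all done → C.
D needed C and G, now all done → D.
Ready: A, E and F. A has the earlier label → A.
E and F are both available; E has the earlier label → E.
That leaves F as the only ready step → F.

G B C D A E F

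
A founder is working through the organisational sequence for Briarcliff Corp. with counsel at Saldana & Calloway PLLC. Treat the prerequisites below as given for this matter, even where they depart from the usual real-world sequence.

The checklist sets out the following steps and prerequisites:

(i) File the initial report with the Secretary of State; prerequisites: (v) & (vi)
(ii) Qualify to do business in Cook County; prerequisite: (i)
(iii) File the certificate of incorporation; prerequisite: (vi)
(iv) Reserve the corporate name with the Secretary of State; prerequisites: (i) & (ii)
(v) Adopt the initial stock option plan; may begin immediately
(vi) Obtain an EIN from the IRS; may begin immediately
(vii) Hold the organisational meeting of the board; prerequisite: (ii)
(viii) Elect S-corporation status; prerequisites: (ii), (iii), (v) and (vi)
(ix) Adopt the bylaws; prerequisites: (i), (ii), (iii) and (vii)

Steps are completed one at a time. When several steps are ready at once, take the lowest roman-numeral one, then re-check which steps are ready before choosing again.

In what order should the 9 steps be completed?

(v) and (vi) have no prerequisites; (v) has the earlier label, so (v) is first.
Next only (vi) has its prerequisites met → (vi).
(i) and (iii) are both available; (i) has the earlier label → (i).
(ii) and (iii) are both available; (ii) has the earlier label → (ii).
Ready: (iii), (iv) and (vii). (iii) has the earlier label → (iii).
(iv), (vii) and (viii) are all available; (iv) has the earlier label → (iv).
Now (vii) and (viii) have their prerequisites met. (vii) has the earlier label, so (vii) next.
(ix) now also ready, so the ready set is {(viii), (ix)}; (viii) has the earlier label → (viii).
That leaves (ix) as the only ready step → (ix).

(v) (vi) (i) (ii) (iii) (iv) (vii) (viii) (ix)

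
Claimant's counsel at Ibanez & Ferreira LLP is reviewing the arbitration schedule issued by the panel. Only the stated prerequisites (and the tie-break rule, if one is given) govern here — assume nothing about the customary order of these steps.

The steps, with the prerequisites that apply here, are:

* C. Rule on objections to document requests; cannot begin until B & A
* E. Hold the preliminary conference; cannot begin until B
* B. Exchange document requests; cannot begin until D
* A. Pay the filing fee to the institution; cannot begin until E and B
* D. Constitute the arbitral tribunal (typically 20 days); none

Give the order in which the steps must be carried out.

D B E A C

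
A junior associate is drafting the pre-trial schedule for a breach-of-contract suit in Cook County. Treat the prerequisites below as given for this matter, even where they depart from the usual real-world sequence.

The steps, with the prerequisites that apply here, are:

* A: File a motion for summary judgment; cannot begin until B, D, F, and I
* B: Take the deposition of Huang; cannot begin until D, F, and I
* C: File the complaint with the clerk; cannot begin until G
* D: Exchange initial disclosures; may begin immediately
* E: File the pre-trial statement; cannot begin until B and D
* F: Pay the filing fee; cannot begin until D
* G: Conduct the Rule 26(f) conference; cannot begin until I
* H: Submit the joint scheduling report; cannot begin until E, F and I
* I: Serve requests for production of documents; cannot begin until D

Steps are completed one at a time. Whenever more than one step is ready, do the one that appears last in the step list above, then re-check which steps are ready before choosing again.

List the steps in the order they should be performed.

D, I, G, F, C, B, E, H, A

Only D has no prerequisites, so it is first.
I and F are both available; I is listed later → I.
G now also ready, so the ready set is {G, F}; G is listed later → G.
C now also ready, so the ready set is {F, C}; F is listed later → F.
B now also ready, so the ready set is {C, B}; C is listed later → C.
Next only B has its prerequisites met → B.
E and A are both available; E is listed later → E.
Now H and A have their prerequisites met. H is listed later, so H next.
Next only A has its prerequisites met → A.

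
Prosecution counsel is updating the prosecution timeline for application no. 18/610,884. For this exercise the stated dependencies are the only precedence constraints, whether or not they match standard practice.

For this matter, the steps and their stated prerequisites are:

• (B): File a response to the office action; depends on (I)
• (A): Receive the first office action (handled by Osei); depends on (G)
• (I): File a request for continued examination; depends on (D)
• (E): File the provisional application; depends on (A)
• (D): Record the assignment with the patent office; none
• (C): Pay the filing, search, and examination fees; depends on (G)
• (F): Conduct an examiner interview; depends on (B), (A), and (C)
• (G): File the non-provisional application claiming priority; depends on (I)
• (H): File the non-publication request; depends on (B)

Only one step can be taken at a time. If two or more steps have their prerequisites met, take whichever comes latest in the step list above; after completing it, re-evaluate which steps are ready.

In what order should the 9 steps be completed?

(D) is the only step with nothing outstanding, so it goes first.
Next only (I) has its prerequisites met → (I).
Ready: (G) and (B). (G) is listed later → (G).
(C) and (A) now also ready, so the ready set is {(C), (A), (B)}; (C) is listed later → (C).
(A) and (B) are both available; (A) is listed later → (A).
Ready: (E) and (B). (E) is listed later → (E).
Next only (B) has its prerequisites met → (B).
Now (H) and (F) have their prerequisites met. (H) is listed later, so (H) next.
That leaves (F) as the only ready step → (F).

(D), (I), (G), (C), (A), (E), (B), (H), (F)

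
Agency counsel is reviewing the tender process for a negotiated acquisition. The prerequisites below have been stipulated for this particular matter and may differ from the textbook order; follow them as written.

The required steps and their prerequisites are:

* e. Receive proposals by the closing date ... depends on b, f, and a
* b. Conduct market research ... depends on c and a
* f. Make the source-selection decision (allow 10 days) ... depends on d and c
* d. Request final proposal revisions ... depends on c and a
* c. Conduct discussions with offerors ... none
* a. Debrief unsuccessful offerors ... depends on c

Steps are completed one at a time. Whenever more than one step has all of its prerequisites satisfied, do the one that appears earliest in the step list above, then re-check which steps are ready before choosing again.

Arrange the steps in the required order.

c, a, b, d, f, e

Only c has no prerequisites, so it is first.
a is the only step now ready → a.
Ready: b and d. b is listed earlier → b.
Next only d has its prerequisites met → d.
f needed d and c, now all done → f.
e is the only step now ready → e.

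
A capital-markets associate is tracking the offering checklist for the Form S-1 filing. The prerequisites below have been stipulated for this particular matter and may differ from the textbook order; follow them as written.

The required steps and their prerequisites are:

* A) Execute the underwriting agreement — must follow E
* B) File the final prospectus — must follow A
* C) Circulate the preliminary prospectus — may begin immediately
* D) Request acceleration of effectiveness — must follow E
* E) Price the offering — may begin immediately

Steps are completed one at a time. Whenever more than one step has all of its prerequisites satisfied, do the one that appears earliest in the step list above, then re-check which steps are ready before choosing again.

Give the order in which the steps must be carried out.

Nothing is required for C and E. C is listed earlier → C first.
E is the only step now ready → E.
Ready: A and D. A is listed earlier → A.
Now B and D have their prerequisites met. B is listed earlier, so B next.
That leaves D as the only ready step → D.

C → E → A → B → D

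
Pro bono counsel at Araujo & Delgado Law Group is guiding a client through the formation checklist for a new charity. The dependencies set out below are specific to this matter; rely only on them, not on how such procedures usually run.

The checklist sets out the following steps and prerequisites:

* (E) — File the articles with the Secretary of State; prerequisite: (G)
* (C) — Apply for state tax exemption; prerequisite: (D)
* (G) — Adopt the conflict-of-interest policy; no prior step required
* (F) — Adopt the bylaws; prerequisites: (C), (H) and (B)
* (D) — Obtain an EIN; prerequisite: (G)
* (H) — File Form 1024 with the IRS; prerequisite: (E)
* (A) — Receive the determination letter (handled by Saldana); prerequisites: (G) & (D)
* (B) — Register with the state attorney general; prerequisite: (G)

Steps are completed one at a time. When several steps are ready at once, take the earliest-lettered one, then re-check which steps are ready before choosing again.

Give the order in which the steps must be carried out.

(G) has no prerequisites → (G) first.
(B), (D) and (E) are all available; (B) has the earlier label → (B).
(D) and (E) are both available; (D) has the earlier label → (D).
Ready: (A), (C) and (E). (A) has the earlier label → (A).
Now (C) and (E) have their prerequisites met. (C) has the earlier label, so (C) next.
(E) is the only step now ready → (E).
Next only (H) has its prerequisites met → (H).
Next only (F) has its prerequisites met → (F).

(G) → (B) → (D) → (A) → (C) → (E) → (H) → (F)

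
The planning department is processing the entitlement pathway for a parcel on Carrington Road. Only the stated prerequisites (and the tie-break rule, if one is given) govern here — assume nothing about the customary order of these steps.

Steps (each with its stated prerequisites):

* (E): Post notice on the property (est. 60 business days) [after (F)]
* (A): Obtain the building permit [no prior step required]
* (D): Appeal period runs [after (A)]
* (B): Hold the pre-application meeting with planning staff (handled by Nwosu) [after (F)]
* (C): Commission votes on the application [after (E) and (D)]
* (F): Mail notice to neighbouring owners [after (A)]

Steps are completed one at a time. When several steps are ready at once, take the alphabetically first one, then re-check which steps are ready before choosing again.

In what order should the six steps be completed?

(A) is the only step with nothing outstanding, so it goes first.
Ready: (D) and (F). (D) has the earlier label → (D).
That leaves (F) as the only ready step → (F).
(B) and (E) are both available; (B) has the earlier label → (B).
(E) needed (F), now all done → (E).
(C) needed (D) and (E), now all done → (C).

(A), (D), (F), (B), (E), (C)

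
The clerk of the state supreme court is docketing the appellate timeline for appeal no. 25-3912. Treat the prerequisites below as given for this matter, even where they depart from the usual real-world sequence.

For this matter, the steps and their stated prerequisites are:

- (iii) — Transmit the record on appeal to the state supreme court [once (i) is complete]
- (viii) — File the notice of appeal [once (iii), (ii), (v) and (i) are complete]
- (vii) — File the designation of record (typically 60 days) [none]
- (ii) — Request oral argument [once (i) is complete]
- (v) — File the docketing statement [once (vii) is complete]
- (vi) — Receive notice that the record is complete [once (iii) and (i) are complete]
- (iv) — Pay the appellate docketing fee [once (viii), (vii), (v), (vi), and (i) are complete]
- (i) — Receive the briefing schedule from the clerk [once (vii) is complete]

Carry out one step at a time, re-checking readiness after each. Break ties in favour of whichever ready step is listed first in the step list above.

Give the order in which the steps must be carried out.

(vii) → (v) → (i) → (iii) → (ii) → (viii) → (vi) → (iv)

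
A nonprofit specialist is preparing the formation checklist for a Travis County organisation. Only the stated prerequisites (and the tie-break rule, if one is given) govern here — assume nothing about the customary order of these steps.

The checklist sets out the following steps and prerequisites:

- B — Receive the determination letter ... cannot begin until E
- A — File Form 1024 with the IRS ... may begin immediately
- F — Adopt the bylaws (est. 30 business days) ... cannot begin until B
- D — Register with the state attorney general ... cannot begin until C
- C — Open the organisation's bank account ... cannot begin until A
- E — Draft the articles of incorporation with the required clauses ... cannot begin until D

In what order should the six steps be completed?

Only A has no prerequisites, so it is first.
C needed A, now all done → C.
D needed C, now all done → D.
E needed D, now all done → E.
B needed E, now all done → B.
F needed B, now all done → F.

A, C, D, E, B, F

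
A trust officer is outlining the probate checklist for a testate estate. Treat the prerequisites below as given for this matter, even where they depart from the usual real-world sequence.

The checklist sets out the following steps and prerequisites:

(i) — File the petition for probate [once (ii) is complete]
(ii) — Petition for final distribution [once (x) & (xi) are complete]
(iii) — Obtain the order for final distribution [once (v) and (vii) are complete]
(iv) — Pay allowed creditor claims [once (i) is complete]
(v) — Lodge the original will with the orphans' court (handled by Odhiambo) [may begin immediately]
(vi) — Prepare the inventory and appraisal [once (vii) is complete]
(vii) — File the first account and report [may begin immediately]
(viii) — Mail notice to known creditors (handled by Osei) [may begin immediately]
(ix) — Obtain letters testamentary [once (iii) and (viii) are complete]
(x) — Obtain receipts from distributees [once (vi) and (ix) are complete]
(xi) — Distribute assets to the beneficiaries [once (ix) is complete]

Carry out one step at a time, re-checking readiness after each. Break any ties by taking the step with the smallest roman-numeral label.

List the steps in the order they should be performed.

(v) (vii) (iii) (vi) (viii) (ix) (x) (xi) (ii) (i) (iv)

(v), (vii) and (viii) have no prerequisites; (v) has the earlier label, so (v) is first.
Ready: (vii) and (viii). (vii) has the earlier label → (vii).
(iii) and (vi) now also ready, so the ready set is {(iii), (vi), (viii)}; (iii) has the earlier label → (iii).
Ready: (vi) and (viii). (vi) has the earlier label → (vi).
(viii) is the only step now ready → (viii).
(ix) is the only step now ready → (ix).
Ready: (x) and (xi). (x) has the earlier label → (x).
That leaves (xi) as the only ready step → (xi).
(ii) needed (x) and (xi), now all done → (ii).
Next only (i) has its prerequisites met → (i).
That leaves (iv) as the only ready step → (iv).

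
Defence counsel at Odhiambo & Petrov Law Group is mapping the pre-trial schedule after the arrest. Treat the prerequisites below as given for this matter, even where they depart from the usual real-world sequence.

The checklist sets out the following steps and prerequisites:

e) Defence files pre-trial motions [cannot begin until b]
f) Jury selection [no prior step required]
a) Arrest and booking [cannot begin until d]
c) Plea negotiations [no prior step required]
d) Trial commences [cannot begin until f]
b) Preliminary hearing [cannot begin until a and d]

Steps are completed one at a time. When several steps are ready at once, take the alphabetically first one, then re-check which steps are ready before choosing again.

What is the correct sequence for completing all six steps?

c and f have no prerequisites; c has the earlier label, so c is first.
That leaves f as the only ready step → f.
d is the only step now ready → d.
a is the only step now ready → a.
That leaves b as the only ready step → b.
Next only e has its prerequisites met → e.

c, f, d, a, b, e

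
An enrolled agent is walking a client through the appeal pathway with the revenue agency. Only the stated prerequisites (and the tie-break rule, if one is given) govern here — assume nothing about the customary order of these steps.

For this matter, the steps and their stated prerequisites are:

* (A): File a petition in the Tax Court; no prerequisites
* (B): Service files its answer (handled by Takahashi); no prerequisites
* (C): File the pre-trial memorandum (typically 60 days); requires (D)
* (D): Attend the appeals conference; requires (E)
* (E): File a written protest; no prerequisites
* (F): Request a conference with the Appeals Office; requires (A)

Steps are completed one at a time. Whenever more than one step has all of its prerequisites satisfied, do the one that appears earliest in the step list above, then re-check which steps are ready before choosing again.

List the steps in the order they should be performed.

(A), (B) and (E) have no prerequisites; (A) is listed earlier, so (A) is first.
Now (B), (E) and (F) have their prerequisites met. (B) is listed earlier, so (B) next.
(E) and (F) are both available; (E) is listed earlier → (E).
Ready: (D) and (F). (D) is listed earlier → (D).
(C) now also ready, so the ready set is {(C), (F)}; (C) is listed earlier → (C).
(F) needed (A), now all done → (F).

(A), (B), (E), (D), (C), (F)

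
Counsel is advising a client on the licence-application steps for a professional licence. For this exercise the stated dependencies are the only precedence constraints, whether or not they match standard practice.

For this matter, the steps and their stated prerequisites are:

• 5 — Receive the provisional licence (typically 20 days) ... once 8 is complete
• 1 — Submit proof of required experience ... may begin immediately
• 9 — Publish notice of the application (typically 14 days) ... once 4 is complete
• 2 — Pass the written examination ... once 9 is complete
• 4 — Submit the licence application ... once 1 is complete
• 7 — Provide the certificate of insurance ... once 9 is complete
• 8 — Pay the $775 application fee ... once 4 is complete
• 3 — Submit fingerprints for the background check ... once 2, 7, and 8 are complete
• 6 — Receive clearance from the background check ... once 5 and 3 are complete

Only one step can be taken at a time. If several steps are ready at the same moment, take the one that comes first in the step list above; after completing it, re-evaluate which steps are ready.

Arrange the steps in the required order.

1 → 4 → 9 → 2 → 7 → 8 → 5 → 3 → 6

1 has no prerequisites → 1 first.
4 needed 1, now all done → 4.
Now 9 and 8 have their prerequisites met. 9 is listed earlier, so 9 next.
2, 7 and 8 are all available; 2 is listed earlier → 2.
Ready: 7 and 8. 7 is listed earlier → 7.
8 needed 4, now all done → 8.
Now 5 and 3 have their prerequisites met. 5 is listed earlier, so 5 next.
Next only 3 has its prerequisites met → 3.
That leaves 6 as the only ready step → 6.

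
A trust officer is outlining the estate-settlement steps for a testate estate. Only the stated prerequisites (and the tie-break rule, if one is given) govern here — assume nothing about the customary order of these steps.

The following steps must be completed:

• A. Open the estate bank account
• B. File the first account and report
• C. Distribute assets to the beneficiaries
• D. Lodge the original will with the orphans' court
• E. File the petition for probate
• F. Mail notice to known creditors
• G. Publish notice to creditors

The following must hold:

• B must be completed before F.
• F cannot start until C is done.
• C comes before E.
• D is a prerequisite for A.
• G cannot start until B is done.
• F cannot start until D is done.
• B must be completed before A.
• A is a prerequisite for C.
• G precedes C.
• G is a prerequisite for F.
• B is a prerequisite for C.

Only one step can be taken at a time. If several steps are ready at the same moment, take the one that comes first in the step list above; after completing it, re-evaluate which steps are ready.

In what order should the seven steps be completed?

B and D have no prerequisites; B is listed earlier, so B is first.
G now also ready, so the ready set is {D, G}; D is listed earlier → D.
A and G are both available; A is listed earlier → A.
Next only G has its prerequisites met → G.
Next only C has its prerequisites met → C.
Ready: E and F. E is listed earlier → E.
That leaves F as the only ready step → F.

B, D, A, G, C, E, F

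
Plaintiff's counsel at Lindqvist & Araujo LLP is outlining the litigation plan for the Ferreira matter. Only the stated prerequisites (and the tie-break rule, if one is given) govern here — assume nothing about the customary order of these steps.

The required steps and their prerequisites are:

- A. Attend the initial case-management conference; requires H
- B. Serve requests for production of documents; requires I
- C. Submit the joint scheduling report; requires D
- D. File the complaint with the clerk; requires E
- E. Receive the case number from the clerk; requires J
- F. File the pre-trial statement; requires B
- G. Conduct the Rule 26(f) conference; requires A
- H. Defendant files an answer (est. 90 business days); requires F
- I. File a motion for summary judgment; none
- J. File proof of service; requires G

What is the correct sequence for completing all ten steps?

I, B, F, H, A, G, J, E, D, C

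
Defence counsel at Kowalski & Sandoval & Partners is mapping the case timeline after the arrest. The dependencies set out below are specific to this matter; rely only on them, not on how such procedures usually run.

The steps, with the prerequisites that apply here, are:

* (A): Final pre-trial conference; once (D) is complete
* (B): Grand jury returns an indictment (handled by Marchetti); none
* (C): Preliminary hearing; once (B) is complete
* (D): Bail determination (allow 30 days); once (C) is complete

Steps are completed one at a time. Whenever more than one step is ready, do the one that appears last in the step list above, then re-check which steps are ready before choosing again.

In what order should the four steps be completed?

(B) (C) (D) (A)

(B) is the only step with nothing outstanding, so it goes first.
(C) needed (B), now all done → (C).
(D) is the only step now ready → (D).
(A) needed (D), now all done → (A).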